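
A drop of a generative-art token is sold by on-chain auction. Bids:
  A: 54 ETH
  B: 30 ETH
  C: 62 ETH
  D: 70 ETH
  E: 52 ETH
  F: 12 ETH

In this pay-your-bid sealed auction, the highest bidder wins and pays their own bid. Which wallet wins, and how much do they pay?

Sorting bids: 70 (D) > 62 (C) > 54 (A) > 52 (E) > 30 (B) > 12 (F)
D is highest → pays own bid, 70 ETH.

D pays 70 ETH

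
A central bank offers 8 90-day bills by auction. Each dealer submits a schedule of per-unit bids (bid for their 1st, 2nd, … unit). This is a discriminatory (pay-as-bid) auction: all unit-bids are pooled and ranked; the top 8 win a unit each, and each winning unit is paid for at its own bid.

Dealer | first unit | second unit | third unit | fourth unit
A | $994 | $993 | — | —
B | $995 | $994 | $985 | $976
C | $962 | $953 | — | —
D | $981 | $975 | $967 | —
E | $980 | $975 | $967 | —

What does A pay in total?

A pays $1,987

Merging the schedules and taking the best 8: 995 (B-1), 994 (A-1), 994 (B-2), 993 (A-2), 985 (B-3), 981 (D-1), 980 (E-1), 976 (B-4)
Next rejected bid: $975 (not a price — pay-as-bid).
A's winning unit-bids: 994 + 993 = $1,987.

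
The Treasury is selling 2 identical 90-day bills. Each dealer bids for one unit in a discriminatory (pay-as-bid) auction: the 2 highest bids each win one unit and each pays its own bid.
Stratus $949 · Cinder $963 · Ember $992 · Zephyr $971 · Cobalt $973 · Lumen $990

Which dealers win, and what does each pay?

Ember $992, Lumen $990

Sorting: 992 (Ember), 990 (Lumen), 973 (Cobalt), 971 (Zephyr), …
Winners (2 units): Ember, Lumen.
Each winner pays its own bid: Ember $992, Lumen $990.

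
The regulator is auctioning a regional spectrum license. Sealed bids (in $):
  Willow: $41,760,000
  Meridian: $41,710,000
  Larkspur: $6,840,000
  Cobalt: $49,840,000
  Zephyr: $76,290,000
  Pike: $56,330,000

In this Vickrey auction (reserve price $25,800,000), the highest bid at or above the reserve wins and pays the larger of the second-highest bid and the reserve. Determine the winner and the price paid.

Zephyr pays $56,330,000

Bids in order: 76,290,000 (Zephyr) > 56,330,000 (Pike) > 49,840,000 (Cobalt) > 41,760,000 (Willow) > 41,710,000 (Meridian) > 6,840,000 (Larkspur)
Zephyr has the top bid at or above the reserve ($76,290,000).
Second-highest bid $56,330,000 exceeds the reserve $25,800,000 → payment $56,330,000.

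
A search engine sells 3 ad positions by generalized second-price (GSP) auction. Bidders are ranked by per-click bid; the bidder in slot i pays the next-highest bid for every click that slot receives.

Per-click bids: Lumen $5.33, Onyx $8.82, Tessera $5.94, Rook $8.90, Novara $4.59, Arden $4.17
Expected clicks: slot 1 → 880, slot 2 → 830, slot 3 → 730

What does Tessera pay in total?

Ranked by bid: $8.90 (Rook) > $8.82 (Onyx) > $5.94 (Tessera) > $5.33 (Lumen) > …
Tessera holds slot 3 → pays next bid $5.33 × 730 clicks = $3890.90.

Tessera pays $3890.90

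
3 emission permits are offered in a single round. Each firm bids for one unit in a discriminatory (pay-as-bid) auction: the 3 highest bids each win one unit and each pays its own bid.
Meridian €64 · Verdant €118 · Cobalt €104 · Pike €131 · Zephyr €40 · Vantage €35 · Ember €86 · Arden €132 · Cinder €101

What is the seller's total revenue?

Bids ranked high→low: 132 (Arden), 131 (Pike), 118 (Verdant), 104 (Cobalt), 101 (Cinder), …
Winners (3 units): Arden, Pike, Verdant.
Total revenue = 132 + 131 + 118 = €381.

Total revenue: €381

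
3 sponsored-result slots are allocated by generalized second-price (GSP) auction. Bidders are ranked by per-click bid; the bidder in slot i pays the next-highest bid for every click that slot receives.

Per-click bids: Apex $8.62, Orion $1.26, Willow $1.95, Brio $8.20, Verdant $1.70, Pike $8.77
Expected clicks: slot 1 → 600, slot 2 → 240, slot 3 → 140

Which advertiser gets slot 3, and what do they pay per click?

Brio; $1.95 per click

Sorting advertisers: $8.77 (Pike) > $8.62 (Apex) > $8.20 (Brio) > $1.95 (Willow) > …
Slot 3 goes to the third-ranked bidder, Brio, who pays the next bid down: $1.95/click.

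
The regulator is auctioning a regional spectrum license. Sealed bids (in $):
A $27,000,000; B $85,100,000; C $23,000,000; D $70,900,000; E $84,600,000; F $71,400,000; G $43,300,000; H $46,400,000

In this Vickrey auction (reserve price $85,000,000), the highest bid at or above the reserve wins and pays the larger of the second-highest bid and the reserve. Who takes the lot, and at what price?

Bids in order: 85,100,000 (B) > 84,600,000 (E) > 71,400,000 (F) > 70,900,000 (D) > 46,400,000 (H) > 43,300,000 (G) > …
Highest eligible bid: B at $85,100,000.
max(second-highest $84,600,000, reserve $85,000,000) = $85,000,000.

B pays $85,000,000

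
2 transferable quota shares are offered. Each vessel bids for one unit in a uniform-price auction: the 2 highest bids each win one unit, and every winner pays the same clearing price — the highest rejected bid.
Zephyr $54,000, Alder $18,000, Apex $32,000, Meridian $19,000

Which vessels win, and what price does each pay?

Zephyr, Apex; each pays $19,000

Ordering the bids: 54,000 (Zephyr), 32,000 (Apex), 19,000 (Meridian), 18,000 (Alder)
The 2 highest are Zephyr, Apex.
First losing bid is Meridian's $19,000, which sets the uniform price.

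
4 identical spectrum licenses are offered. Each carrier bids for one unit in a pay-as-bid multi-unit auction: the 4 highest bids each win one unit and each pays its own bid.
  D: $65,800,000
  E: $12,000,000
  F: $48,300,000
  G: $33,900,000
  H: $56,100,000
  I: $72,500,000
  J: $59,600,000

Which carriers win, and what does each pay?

I $72,500,000, D $65,800,000, J $59,600,000, H $56,100,000

Bids ranked high→low: 72,500,000 (I), 65,800,000 (D), 59,600,000 (J), 56,100,000 (H), 48,300,000 (F), 33,900,000 (G), …
The 4 highest are I, D, J, H.
Each winner pays its own bid: I $72,500,000, D $65,800,000, J $59,600,000, H $56,100,000.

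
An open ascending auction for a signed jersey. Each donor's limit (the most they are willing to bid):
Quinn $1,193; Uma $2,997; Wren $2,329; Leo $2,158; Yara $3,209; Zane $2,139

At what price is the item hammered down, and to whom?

Yara wins at $2,997

Rule: the price rises until one bidder remains; the winner pays the price at which the last rival dropped out.
Limits in order: 3,209 (Yara) > 2,997 (Uma) > 2,329 (Wren) > 2,158 (Leo) > 2,139 (Zane) > 1,193 (Quinn)
Uma is the last rival to drop out, at $2,997; Yara remains and wins at that price.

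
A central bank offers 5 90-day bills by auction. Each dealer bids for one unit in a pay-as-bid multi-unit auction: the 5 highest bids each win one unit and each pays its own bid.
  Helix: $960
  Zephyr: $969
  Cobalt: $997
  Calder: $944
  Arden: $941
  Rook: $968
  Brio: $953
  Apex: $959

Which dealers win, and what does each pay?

Cobalt $997, Zephyr $969, Rook $968, Helix $960, Apex $959

Ordering the bids: 997 (Cobalt), 969 (Zephyr), 968 (Rook), 960 (Helix), 959 (Apex), 953 (Brio), 944 (Calder), …
Top 5: Cobalt, Zephyr, Rook, Helix, Apex.
Each winner pays its own bid: Cobalt $997, Zephyr $969, Rook $968, Helix $960, Apex $959.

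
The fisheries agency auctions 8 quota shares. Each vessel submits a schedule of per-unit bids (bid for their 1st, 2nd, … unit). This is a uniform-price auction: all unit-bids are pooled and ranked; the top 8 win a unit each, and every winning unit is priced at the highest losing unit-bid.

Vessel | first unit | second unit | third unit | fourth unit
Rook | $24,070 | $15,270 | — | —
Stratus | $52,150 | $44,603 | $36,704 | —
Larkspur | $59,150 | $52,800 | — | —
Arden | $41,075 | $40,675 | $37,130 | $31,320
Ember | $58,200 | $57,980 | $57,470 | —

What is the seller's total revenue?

Pooled unit-bids ranked (top 8): 59,150 (Larkspur-1), 58,200 (Ember-1), 57,980 (Ember-2), 57,470 (Ember-3), 52,800 (Larkspur-2), 52,150 (Stratus-1), 44,603 (Stratus-2), 41,075 (Arden-1)
Highest rejected unit-bid = $40,675.
Allocation: Arden 1, Ember 3, Larkspur 2, Stratus 2. Every unit priced at $40,675.
Revenue = 8 × 40,675 = $325,400.

Total revenue: $325,400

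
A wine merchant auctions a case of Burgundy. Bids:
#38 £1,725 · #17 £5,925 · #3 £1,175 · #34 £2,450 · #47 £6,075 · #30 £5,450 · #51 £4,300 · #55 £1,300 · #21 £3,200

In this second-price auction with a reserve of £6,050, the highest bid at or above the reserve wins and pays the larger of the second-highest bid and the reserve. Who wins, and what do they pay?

Rule: the highest bid at or above the reserve wins and pays the larger of the second-highest bid and the reserve.
Sorting bids: 6,075 (#47) > 5,925 (#17) > 5,450 (#30) > 4,300 (#51) > 3,200 (#21) > 2,450 (#34) > …
Highest eligible bid: #47 at £6,075.
max(second-highest £5,925, reserve £6,050) = £6,050.

#47 pays £6,050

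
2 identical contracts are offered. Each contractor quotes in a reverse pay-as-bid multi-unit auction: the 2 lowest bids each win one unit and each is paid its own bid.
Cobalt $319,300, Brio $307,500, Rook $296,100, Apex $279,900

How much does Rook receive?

Rook is paid $296,100

Sorting: 279,900 (Apex), 296,100 (Rook), 307,500 (Brio), 319,300 (Cobalt)
Winners (2 units): Apex, Rook.
Rook wins → own bid $296,100.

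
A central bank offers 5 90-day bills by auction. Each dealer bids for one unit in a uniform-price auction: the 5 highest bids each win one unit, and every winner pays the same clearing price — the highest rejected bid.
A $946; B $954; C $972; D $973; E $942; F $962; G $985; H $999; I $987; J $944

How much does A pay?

A pays $0

Sorting: 999 (H), 987 (I), 985 (G), 973 (D), 972 (C), 962 (F), 954 (B), …
Winners (5 units): H, I, G, D, C.
Clearing price = highest rejected bid = $962.
A does not win → pays $0.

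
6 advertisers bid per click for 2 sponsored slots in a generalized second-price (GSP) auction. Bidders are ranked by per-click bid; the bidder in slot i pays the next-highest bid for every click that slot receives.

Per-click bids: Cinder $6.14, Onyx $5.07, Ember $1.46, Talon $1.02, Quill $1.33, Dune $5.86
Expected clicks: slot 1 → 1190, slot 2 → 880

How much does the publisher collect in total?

Sorting advertisers: $6.14 (Cinder) > $5.86 (Dune) > $5.07 (Onyx) > …
Slot 1: Cinder pays $5.86 × 1190 = $6973.40
Slot 2: Dune pays $5.07 × 880 = $4461.60
Total = $11435.00

Total revenue: $11435.00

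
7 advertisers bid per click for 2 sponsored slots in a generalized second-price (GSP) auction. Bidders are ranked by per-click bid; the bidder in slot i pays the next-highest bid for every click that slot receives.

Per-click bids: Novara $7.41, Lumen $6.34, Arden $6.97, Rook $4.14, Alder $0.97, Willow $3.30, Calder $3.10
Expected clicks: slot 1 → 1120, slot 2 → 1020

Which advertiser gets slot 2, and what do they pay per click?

Arden; $6.34 per click

Ranked by bid: $7.41 (Novara) > $6.97 (Arden) > $6.34 (Lumen) > …
Slot 2 goes to the second-ranked bidder, Arden, who pays the next bid down: $6.34/click.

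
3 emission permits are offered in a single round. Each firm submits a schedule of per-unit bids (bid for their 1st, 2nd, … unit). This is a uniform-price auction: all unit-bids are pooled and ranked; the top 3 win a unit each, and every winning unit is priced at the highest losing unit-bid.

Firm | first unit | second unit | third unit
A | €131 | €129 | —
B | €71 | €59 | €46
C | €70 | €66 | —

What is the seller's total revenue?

Total revenue: €210

Pooled unit-bids ranked (top 3): 131 (A-1), 129 (A-2), 71 (B-1)
First bid not allocated: €70.
Allocation: A 2, B 1. Every unit priced at €70.
Revenue = 3 × 70 = €210.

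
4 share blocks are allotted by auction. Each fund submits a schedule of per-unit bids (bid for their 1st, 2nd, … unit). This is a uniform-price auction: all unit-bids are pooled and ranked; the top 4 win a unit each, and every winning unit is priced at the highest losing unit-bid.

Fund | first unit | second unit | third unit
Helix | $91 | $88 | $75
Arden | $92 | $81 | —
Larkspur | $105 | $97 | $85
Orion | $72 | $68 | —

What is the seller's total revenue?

Total revenue: $352

Merging the schedules and taking the best 4: 105 (Larkspur-1), 97 (Larkspur-2), 92 (Arden-1), 91 (Helix-1)
Highest rejected unit-bid = $88.
Allocation: Arden 1, Helix 1, Larkspur 2. Every unit priced at $88.
Revenue = 4 × 88 = $352.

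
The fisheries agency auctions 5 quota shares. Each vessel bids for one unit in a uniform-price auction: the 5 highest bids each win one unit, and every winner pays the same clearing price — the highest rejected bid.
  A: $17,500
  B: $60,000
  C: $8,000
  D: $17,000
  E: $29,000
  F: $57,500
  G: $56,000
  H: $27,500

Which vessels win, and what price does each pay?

B, F, G, E, H; each pays $17,500

Ordering the bids: 60,000 (B), 57,500 (F), 56,000 (G), 29,000 (E), 27,500 (H), 17,500 (A), 17,000 (D), …
Top 5: B, F, G, E, H.
First losing bid is A's $17,500, which sets the uniform price.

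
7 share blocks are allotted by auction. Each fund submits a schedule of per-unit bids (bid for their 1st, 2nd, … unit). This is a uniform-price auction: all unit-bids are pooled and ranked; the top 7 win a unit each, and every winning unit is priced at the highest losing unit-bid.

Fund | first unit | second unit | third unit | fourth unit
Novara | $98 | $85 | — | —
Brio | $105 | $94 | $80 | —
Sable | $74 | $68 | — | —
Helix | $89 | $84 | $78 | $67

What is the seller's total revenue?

Merging the schedules and taking the best 7: 105 (Brio-1), 98 (Novara-1), 94 (Brio-2), 89 (Helix-1), 85 (Novara-2), 84 (Helix-2), 80 (Brio-3)
Highest rejected unit-bid = $78.
Allocation: Brio 3, Helix 2, Novara 2. Every unit priced at $78.
Revenue = 7 × 78 = $546.

Total revenue: $546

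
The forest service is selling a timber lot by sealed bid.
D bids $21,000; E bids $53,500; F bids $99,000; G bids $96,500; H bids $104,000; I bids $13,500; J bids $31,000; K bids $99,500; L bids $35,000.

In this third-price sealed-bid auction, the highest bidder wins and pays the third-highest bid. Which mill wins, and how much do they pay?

H pays $99,000

Bids ranked: 104,000 (H) > 99,500 (K) > 99,000 (F) > 96,500 (G) > 53,500 (E) > 35,000 (L) > …
H is highest; pays the third-highest bid, $99,000.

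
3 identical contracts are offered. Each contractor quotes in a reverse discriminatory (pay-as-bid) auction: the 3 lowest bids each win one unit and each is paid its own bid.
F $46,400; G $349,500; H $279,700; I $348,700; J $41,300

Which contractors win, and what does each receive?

J $41,300, F $46,400, H $279,700

Bids ranked low→high: 41,300 (J), 46,400 (F), 279,700 (H), 348,700 (I), 349,500 (G)
Lowest 3: J, F, H.
Each winner is paid its own bid: J $41,300, F $46,400, H $279,700.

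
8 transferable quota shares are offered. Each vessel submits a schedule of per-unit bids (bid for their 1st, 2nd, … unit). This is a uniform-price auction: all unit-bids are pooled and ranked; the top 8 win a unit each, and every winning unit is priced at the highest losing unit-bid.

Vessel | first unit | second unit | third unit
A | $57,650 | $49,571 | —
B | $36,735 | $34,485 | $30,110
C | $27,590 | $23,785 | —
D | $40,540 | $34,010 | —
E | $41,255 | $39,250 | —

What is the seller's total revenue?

Total revenue: $240,880

All unit-bids, highest first — top 8: 57,650 (A-1), 49,571 (A-2), 41,255 (E-1), 40,540 (D-1), 39,250 (E-2), 36,735 (B-1), 34,485 (B-2), 34,010 (D-2)
The (k+1)-th unit-bid is $30,110.
Allocation: A 2, B 2, D 2, E 2. Every unit priced at $30,110.
Revenue = 8 × 30,110 = $240,880.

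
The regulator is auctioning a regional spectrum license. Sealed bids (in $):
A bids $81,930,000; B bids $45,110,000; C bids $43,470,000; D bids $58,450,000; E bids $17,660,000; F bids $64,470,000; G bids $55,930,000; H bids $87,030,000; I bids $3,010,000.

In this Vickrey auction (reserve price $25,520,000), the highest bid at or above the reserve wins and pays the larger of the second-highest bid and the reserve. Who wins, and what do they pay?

Bids ranked: 87,030,000 (H) > 81,930,000 (A) > 64,470,000 (F) > 58,450,000 (D) > 55,930,000 (G) > 45,110,000 (B) > …
H has the top bid at or above the reserve ($87,030,000).
max(second-highest $81,930,000, reserve $25,520,000) = $81,930,000; the reserve does not bind.

H pays $81,930,000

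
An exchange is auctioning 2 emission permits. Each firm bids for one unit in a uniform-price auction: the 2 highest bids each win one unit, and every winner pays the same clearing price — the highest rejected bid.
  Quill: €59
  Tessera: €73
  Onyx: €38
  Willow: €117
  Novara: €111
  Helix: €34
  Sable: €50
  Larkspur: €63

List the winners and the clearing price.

Ordering the bids: 117 (Willow), 111 (Novara), 73 (Tessera), 63 (Larkspur), …
Top 2: Willow, Novara.
First losing bid is Tessera's €73, which sets the uniform price.

Willow, Novara; each pays €73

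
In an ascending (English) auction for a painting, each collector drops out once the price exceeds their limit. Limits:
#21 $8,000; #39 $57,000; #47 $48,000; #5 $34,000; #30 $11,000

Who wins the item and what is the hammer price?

Rule: the price rises until one bidder remains; the winner pays the price at which the last rival dropped out.
Sorting limits: 57,000 (#39) > 48,000 (#47) > 34,000 (#5) > 11,000 (#30) > 8,000 (#21)
Once the price passes $48,000, only #39 is left; the hammer falls at #47's limit of $48,000.

#39 wins at $48,000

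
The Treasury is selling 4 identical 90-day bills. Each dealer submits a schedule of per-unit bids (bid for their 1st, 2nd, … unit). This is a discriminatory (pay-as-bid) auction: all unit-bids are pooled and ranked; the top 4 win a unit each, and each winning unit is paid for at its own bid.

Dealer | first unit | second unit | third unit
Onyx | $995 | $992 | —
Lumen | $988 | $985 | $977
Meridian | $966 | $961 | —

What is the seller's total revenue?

Total revenue: $3,960

Merging the schedules and taking the best 4: 995 (Onyx-1), 992 (Onyx-2), 988 (Lumen-1), 985 (Lumen-2)
Next rejected bid: $977 (not a price — pay-as-bid).
Each winning unit pays its own bid.
Revenue = 995 + 992 + 988 + 985 = $3,960.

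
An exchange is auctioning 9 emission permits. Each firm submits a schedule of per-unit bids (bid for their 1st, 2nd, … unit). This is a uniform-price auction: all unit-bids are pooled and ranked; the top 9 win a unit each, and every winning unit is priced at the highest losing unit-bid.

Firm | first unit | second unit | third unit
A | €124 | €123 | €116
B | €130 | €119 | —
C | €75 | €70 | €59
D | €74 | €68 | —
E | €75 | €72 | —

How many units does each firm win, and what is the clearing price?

All unit-bids, highest first — top 9: 130 (B-1), 124 (A-1), 123 (A-2), 119 (B-2), 116 (A-3), 75 (C-1), 75 (E-1), 74 (D-1), 72 (E-2)
Highest rejected unit-bid = €70.
Allocation: A 3, B 2, C 1, D 1, E 2.

A 3, B 2, C 1, D 1, E 2; clearing price €70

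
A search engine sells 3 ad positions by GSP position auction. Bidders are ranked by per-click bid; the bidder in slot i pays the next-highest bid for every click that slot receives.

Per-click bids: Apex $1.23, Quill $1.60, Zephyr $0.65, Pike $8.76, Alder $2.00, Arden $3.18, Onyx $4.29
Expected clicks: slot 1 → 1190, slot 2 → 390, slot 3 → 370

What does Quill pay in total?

Quill pays $0.00

Per-click bids in order: $8.76 (Pike) > $4.29 (Onyx) > $3.18 (Arden) > $2.00 (Alder) > …
Quill ranks below slot 3 → no slot, pays nothing.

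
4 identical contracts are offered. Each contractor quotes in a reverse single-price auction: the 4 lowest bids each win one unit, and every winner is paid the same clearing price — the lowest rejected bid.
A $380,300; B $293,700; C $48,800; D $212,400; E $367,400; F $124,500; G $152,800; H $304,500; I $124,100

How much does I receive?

Ordering the bids: 48,800 (C), 124,100 (I), 124,500 (F), 152,800 (G), 212,400 (D), 293,700 (B), …
Lowest 4: C, I, F, G.
First losing bid is D's $212,400, which sets the uniform price.
I wins → is paid $212,400.

I is paid $212,400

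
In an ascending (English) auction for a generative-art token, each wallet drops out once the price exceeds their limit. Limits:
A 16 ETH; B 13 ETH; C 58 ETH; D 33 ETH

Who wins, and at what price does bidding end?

C wins at 33 ETH

Sorting limits: 58 (C) > 33 (D) > 16 (A) > 13 (B)
Bidding ends when D exits at 33 ETH; C takes it.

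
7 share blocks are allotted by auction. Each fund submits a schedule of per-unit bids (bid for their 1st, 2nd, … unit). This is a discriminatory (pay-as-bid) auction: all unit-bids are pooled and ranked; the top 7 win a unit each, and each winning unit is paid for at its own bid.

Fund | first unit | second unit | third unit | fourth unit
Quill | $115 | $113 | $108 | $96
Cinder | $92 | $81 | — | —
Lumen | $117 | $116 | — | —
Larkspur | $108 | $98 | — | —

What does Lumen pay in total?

All unit-bids, highest first — top 7: 117 (Lumen-1), 116 (Lumen-2), 115 (Quill-1), 113 (Quill-2), 108 (Quill-3), 108 (Larkspur-1), 98 (Larkspur-2)
Next rejected bid: $96 (not a price — pay-as-bid).
Lumen's winning unit-bids: 117 + 116 = $233.

Lumen pays $233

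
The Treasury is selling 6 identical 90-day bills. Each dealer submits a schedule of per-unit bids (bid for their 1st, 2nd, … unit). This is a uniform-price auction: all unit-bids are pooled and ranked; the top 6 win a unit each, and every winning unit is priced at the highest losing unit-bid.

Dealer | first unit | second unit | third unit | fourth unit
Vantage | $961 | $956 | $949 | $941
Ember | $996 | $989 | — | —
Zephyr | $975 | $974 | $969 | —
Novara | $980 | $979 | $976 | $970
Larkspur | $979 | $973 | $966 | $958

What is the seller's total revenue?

Total revenue: $5,850

Merging the schedules and taking the best 6: 996 (Ember-1), 989 (Ember-2), 980 (Novara-1), 979 (Novara-2), 979 (Larkspur-1), 976 (Novara-3)
Highest rejected unit-bid = $975.
Allocation: Ember 2, Larkspur 1, Novara 3. Every unit priced at $975.
Revenue = 6 × 975 = $5,850.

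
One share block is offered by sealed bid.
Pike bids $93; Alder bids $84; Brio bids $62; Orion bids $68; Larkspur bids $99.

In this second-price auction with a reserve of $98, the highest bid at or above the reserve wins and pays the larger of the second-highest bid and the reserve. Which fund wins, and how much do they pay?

Sorting bids: 99 (Larkspur) > 93 (Pike) > 84 (Alder) > 68 (Orion) > 62 (Brio)
Larkspur has the top bid at or above the reserve ($99).
max(second-highest $93, reserve $98) = $98.

Larkspur pays $98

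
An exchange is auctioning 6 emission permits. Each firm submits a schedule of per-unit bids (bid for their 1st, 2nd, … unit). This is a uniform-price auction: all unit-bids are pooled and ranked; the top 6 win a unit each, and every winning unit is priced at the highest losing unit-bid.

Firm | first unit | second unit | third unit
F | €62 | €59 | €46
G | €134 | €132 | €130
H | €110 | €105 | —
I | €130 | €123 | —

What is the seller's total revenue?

Merging the schedules and taking the best 6: 134 (G-1), 132 (G-2), 130 (G-3), 130 (I-1), 123 (I-2), 110 (H-1)
The (k+1)-th unit-bid is €105.
Allocation: G 3, H 1, I 2. Every unit priced at €105.
Revenue = 6 × 105 = €630.

Total revenue: €630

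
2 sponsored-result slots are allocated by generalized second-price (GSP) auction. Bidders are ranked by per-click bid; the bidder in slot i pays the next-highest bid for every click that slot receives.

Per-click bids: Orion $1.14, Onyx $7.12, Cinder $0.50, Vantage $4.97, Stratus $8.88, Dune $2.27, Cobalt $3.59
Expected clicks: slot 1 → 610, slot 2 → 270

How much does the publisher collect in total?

Total revenue: $5685.10

Sorting advertisers: $8.88 (Stratus) > $7.12 (Onyx) > $4.97 (Vantage) > …
Slot 1: Stratus pays $7.12 × 610 = $4343.20
Slot 2: Onyx pays $4.97 × 270 = $1341.90
Total = $5685.10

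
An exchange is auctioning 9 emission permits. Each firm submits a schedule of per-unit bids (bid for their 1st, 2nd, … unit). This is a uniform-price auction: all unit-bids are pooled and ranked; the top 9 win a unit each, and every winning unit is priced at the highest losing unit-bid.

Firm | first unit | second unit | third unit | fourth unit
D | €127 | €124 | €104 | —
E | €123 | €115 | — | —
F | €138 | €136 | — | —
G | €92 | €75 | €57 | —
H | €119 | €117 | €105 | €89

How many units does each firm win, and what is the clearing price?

All unit-bids, highest first — top 9: 138 (F-1), 136 (F-2), 127 (D-1), 124 (D-2), 123 (E-1), 119 (H-1), 117 (H-2), 115 (E-2), 105 (H-3)
Highest rejected unit-bid = €104.
Allocation: D 2, E 2, F 2, H 3.

D 2, E 2, F 2, H 3; clearing price €104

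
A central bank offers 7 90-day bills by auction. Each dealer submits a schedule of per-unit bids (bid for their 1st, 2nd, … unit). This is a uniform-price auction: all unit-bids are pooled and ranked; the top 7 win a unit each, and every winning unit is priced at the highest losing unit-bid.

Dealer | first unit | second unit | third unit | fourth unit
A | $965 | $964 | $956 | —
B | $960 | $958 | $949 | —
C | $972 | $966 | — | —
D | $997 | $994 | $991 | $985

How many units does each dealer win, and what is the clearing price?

A 1, C 2, D 4; clearing price $964

Pooled unit-bids ranked (top 7): 997 (D-1), 994 (D-2), 991 (D-3), 985 (D-4), 972 (C-1), 966 (C-2), 965 (A-1)
Highest rejected unit-bid = $964.
Allocation: A 1, C 2, D 4.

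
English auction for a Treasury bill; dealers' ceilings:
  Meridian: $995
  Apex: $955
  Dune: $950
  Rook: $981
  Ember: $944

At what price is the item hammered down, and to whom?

Meridian wins at $981

Limits ranked: 995 (Meridian) > 981 (Rook) > 955 (Apex) > 950 (Dune) > 944 (Ember)
Rook is the last rival to drop out, at $981; Meridian remains and wins at that price.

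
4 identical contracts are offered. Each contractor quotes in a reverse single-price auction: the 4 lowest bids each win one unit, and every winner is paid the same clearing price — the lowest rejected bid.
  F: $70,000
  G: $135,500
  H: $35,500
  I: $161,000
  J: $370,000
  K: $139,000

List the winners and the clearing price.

Sorting: 35,500 (H), 70,000 (F), 135,500 (G), 139,000 (K), 161,000 (I), 370,000 (J)
Winners (4 units): H, F, G, K.
Clearing price = lowest rejected bid = $161,000.

H, F, G, K; each is paid $161,000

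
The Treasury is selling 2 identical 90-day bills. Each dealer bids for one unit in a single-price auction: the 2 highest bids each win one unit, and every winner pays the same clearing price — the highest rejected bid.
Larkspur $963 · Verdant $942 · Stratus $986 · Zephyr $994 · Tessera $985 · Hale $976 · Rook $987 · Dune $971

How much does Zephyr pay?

Ordering the bids: 994 (Zephyr), 987 (Rook), 986 (Stratus), 985 (Tessera), …
Winners (2 units): Zephyr, Rook.
First losing bid is Stratus's $986, which sets the uniform price.
Zephyr wins → pays $986.

Zephyr pays $986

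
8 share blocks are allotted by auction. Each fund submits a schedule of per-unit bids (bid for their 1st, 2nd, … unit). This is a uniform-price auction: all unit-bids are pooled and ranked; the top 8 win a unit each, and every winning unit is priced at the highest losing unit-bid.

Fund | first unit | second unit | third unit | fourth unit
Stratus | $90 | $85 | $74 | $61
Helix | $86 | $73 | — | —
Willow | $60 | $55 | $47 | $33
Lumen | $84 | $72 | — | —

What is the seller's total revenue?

Merging the schedules and taking the best 8: 90 (Stratus-1), 86 (Helix-1), 85 (Stratus-2), 84 (Lumen-1), 74 (Stratus-3), 73 (Helix-2), 72 (Lumen-2), 61 (Stratus-4)
First bid not allocated: $60.
Allocation: Helix 2, Lumen 2, Stratus 4. Every unit priced at $60.
Revenue = 8 × 60 = $480.

Total revenue: $480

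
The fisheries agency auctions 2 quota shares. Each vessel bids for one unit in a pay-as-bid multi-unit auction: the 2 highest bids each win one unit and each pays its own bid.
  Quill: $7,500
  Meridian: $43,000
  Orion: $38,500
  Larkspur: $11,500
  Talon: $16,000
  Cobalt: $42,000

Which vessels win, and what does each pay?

Bids ranked high→low: 43,000 (Meridian), 42,000 (Cobalt), 38,500 (Orion), 16,000 (Talon), …
The 2 highest are Meridian, Cobalt.
Each winner pays its own bid: Meridian $43,000, Cobalt $42,000.

Meridian $43,000, Cobalt $42,000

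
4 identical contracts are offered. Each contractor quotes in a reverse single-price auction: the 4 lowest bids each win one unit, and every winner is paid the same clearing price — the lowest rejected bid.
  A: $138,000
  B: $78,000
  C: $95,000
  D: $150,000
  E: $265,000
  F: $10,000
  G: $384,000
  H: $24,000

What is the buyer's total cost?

Ordering the bids: 10,000 (F), 24,000 (H), 78,000 (B), 95,000 (C), 138,000 (A), 150,000 (D), …
Lowest 4: F, H, B, C.
First losing bid is A's $138,000, which sets the uniform price.
Total cost = 4 × $138,000 = $552,000.

Total cost: $552,000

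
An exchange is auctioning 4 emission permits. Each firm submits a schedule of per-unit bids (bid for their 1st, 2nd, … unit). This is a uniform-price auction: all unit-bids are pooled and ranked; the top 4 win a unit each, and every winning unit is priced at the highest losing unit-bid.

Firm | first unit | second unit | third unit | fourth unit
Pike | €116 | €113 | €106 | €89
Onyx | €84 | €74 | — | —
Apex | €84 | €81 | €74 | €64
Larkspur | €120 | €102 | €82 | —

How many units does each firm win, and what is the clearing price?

Larkspur 1, Pike 3; clearing price €102

Pooled unit-bids ranked (top 4): 120 (Larkspur-1), 116 (Pike-1), 113 (Pike-2), 106 (Pike-3)
First bid not allocated: €102.
Allocation: Larkspur 1, Pike 3.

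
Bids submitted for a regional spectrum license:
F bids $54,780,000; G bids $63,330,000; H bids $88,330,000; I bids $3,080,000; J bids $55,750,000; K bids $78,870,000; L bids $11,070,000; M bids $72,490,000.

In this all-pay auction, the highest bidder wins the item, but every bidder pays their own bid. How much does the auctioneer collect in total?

Total revenue: $427,700,000

Rule: the highest bidder wins the item, but every bidder pays their own bid.
Sorting bids: 88,330,000 (H) > 78,870,000 (K) > 72,490,000 (M) > 63,330,000 (G) > 55,750,000 (J) > 54,780,000 (F) > …
Every bidder forfeits their bid regardless of winning.
Revenue = 54,780,000 + 63,330,000 + 88,330,000 + 3,080,000 + 55,750,000 + 78,870,000 + 11,070,000 + 72,490,000 = $427,700,000.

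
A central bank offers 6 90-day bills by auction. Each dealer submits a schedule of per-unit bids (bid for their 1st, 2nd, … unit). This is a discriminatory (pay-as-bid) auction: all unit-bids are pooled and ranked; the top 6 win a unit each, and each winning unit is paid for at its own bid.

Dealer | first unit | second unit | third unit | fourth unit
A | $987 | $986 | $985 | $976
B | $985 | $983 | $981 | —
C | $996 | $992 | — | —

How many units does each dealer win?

All unit-bids, highest first — top 6: 996 (C-1), 992 (C-2), 987 (A-1), 986 (A-2), 985 (A-3), 985 (B-1)
Next rejected bid: $983 (not a price — pay-as-bid).
Allocation: A 3, B 1, C 2.

A 3, B 1, C 2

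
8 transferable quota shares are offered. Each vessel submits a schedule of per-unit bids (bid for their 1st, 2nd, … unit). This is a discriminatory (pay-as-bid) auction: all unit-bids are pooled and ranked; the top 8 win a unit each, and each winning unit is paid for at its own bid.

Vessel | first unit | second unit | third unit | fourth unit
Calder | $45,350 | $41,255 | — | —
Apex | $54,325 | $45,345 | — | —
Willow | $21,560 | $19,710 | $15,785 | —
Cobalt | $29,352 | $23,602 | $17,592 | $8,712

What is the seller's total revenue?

Total revenue: $280,499

Merging the schedules and taking the best 8: 54,325 (Apex-1), 45,350 (Calder-1), 45,345 (Apex-2), 41,255 (Calder-2), 29,352 (Cobalt-1), 23,602 (Cobalt-2), 21,560 (Willow-1), 19,710 (Willow-2)
Next rejected bid: $17,592 (not a price — pay-as-bid).
Each winning unit pays its own bid.
Revenue = 54,325 + 45,350 + 45,345 + 41,255 + 29,352 + 23,602 + 21,560 + 19,710 = $280,499.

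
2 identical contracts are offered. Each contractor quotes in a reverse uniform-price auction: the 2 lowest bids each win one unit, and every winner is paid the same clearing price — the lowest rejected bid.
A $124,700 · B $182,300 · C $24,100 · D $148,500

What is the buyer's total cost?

Total cost: $297,000

Bids ranked low→high: 24,100 (C), 124,700 (A), 148,500 (D), 182,300 (B)
The 2 lowest are C, A.
First losing bid is D's $148,500, which sets the uniform price.
Total cost = 2 × $148,500 = $297,000.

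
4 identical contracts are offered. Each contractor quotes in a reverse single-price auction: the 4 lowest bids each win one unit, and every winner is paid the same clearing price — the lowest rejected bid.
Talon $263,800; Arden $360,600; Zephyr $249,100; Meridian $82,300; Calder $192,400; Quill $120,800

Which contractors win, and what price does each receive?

Meridian, Quill, Calder, Zephyr; each is paid $263,800

Bids ranked low→high: 82,300 (Meridian), 120,800 (Quill), 192,400 (Calder), 249,100 (Zephyr), 263,800 (Talon), 360,600 (Arden)
Winners (4 units): Meridian, Quill, Calder, Zephyr.
Lowest unsuccessful bid: $263,800 → clearing price.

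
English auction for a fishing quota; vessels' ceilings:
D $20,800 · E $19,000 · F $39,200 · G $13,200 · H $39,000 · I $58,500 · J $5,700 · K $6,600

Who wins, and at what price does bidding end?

I wins at $39,200

Rule: the price rises until one bidder remains; the winner pays the price at which the last rival dropped out.
Limits ranked: 58,500 (I) > 39,200 (F) > 39,000 (H) > 20,800 (D) > 19,000 (E) > 13,200 (G) > …
Bidding ends when F exits at $39,200; I takes it.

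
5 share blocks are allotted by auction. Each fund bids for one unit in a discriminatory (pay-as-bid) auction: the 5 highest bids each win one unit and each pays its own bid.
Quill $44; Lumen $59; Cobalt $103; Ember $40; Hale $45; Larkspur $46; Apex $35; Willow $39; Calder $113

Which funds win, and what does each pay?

Calder $113, Cobalt $103, Lumen $59, Larkspur $46, Hale $45

Sorting: 113 (Calder), 103 (Cobalt), 59 (Lumen), 46 (Larkspur), 45 (Hale), 44 (Quill), 40 (Ember), …
The 5 highest are Calder, Cobalt, Lumen, Larkspur, Hale.
Each winner pays its own bid: Calder $113, Cobalt $103, Lumen $59, Larkspur $46, Hale $45.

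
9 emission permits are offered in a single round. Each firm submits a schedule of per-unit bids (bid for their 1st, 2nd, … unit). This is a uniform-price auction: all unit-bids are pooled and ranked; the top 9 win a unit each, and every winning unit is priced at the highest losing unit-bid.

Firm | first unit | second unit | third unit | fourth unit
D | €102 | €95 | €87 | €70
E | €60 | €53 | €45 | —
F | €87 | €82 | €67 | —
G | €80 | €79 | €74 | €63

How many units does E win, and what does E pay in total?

E: 0 units, pays €0

Pooled unit-bids ranked (top 9): 102 (D-1), 95 (D-2), 87 (D-3), 87 (F-1), 82 (F-2), 80 (G-1), 79 (G-2), 74 (G-3), 70 (D-4)
The (k+1)-th unit-bid is €67.
E wins 0 unit(s) at €67 each.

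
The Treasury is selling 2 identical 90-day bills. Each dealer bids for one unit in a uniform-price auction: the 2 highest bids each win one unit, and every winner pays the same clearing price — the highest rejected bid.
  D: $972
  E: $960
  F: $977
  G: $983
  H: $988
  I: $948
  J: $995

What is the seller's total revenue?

Total revenue: $1,966

Ordering the bids: 995 (J), 988 (H), 983 (G), 977 (F), …
Top 2: J, H.
Clearing price = highest rejected bid = $983.
Total revenue = 2 × $983 = $1,966.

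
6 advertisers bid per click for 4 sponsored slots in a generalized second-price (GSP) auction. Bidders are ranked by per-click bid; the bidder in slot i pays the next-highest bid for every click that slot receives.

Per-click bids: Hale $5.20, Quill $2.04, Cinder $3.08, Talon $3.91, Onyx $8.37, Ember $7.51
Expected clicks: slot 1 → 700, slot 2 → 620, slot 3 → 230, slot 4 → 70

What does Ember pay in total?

Ember pays $3224.00

Ranked by bid: $8.37 (Onyx) > $7.51 (Ember) > $5.20 (Hale) > $3.91 (Talon) > $3.08 (Cinder) > …
Ember holds slot 2 → pays next bid $5.20 × 620 clicks = $3224.00.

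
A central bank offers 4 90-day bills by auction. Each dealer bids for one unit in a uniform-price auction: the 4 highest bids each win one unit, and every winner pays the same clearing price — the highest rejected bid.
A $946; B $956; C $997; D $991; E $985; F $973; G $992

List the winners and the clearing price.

Sorting: 997 (C), 992 (G), 991 (D), 985 (E), 973 (F), 956 (B), …
Winners (4 units): C, G, D, E.
First losing bid is F's $973, which sets the uniform price.

C, G, D, E; each pays $973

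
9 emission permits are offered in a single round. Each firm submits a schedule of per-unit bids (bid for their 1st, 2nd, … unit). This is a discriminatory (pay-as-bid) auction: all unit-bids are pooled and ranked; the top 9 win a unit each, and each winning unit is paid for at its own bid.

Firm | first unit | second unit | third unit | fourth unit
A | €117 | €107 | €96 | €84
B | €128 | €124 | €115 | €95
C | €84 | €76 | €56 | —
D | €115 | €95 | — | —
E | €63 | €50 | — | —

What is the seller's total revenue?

Total revenue: €992

Pooled unit-bids ranked (top 9): 128 (B-1), 124 (B-2), 117 (A-1), 115 (B-3), 115 (D-1), 107 (A-2), 96 (A-3), 95 (B-4), 95 (D-2)
Next rejected bid: €84 (not a price — pay-as-bid).
Each winning unit pays its own bid.
Revenue = 128 + 124 + 117 + 115 + 115 + 107 + 96 + 95 + 95 = €992.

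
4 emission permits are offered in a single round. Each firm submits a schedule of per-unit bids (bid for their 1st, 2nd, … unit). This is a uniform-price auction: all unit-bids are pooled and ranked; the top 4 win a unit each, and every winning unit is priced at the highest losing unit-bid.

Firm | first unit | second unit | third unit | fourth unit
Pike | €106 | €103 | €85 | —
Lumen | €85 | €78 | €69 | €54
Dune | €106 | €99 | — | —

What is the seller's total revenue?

Pooled unit-bids ranked (top 4): 106 (Pike-1), 106 (Dune-1), 103 (Pike-2), 99 (Dune-2)
The (k+1)-th unit-bid is €85.
Allocation: Dune 2, Pike 2. Every unit priced at €85.
Revenue = 4 × 85 = €340.

Total revenue: €340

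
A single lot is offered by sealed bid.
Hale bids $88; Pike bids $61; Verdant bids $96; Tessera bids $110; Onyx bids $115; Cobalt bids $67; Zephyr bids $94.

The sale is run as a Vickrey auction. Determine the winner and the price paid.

Onyx pays $110

Rule: the highest bidder wins and pays the second-highest bid.
Sorting bids: 115 (Onyx) > 110 (Tessera) > 96 (Verdant) > 94 (Zephyr) > 88 (Hale) > 67 (Cobalt) > …
Onyx is highest; pays the second-highest bid, $110.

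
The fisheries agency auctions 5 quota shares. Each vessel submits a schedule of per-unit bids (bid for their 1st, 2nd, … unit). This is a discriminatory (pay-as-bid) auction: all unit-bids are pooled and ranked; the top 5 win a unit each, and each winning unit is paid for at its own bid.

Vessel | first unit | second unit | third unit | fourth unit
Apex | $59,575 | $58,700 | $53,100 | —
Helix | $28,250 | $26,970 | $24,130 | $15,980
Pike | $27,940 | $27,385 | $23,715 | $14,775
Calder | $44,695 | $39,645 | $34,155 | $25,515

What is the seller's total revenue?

Merging the schedules and taking the best 5: 59,575 (Apex-1), 58,700 (Apex-2), 53,100 (Apex-3), 44,695 (Calder-1), 39,645 (Calder-2)
Next rejected bid: $34,155 (not a price — pay-as-bid).
Each winning unit pays its own bid.
Revenue = 59,575 + 58,700 + 53,100 + 44,695 + 39,645 = $255,715.

Total revenue: $255,715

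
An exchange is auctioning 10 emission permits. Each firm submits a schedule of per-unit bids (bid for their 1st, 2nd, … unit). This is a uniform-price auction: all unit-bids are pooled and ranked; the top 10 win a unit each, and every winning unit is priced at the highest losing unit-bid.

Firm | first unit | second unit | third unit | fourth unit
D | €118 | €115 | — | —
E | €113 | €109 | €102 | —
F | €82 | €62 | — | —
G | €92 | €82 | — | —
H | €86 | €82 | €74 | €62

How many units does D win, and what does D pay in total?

D: 2 units, pays €148

All unit-bids, highest first — top 10: 118 (D-1), 115 (D-2), 113 (E-1), 109 (E-2), 102 (E-3), 92 (G-1), 86 (H-1), 82 (F-1), 82 (G-2), 82 (H-2)
First bid not allocated: €74.
D wins 2 unit(s) at €74 each.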